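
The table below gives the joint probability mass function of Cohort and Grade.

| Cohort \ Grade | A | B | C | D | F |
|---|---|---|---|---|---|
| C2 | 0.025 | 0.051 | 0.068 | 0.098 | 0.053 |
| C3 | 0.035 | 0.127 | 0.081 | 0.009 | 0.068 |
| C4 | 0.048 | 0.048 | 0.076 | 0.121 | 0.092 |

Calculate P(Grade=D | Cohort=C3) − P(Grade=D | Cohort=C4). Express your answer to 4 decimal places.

-0.2862

P(Cohort=C3) = 0.035 + 0.127 + 0.081 + 0.009 + 0.068 = 0.320; P(Grade=D | Cohort=C3) = 0.009/0.320 = 0.02813.
P(Cohort=C4) = 0.048 + 0.048 + 0.076 + 0.121 + 0.092 = 0.385; P(Grade=D | Cohort=C4) = 0.121/0.385 = 0.31429.
Difference = -0.2862.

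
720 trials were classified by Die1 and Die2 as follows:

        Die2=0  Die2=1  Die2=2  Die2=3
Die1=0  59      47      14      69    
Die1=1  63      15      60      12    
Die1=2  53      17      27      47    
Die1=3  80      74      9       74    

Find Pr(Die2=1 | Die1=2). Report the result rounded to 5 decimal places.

0.11806

Total with Die1=2: 53 + 17 + 27 + 47 = 144.
P(Die2=1 | Die1=2) = 17/144 = 0.11806.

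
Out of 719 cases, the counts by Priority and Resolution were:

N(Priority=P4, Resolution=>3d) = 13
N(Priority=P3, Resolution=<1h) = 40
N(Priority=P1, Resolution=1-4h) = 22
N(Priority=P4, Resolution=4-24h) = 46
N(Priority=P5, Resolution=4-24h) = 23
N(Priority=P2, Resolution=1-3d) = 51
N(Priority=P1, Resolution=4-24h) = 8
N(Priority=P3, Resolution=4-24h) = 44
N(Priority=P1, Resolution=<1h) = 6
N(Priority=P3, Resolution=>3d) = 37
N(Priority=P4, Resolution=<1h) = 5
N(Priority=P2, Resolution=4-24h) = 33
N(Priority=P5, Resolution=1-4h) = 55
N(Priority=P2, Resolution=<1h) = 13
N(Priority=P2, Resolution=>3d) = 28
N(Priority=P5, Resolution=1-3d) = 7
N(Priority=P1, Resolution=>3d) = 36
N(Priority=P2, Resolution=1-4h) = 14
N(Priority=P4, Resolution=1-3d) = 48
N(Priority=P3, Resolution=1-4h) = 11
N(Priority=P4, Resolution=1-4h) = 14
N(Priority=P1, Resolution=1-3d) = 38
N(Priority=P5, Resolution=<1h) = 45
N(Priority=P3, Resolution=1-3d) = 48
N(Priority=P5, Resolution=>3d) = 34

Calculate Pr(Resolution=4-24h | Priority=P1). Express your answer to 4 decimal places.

Total with Priority=P1: 6 + 22 + 8 + 38 + 36 = 110.
P(Resolution=4-24h | Priority=P1) = 8/110 = 0.0727.

0.0727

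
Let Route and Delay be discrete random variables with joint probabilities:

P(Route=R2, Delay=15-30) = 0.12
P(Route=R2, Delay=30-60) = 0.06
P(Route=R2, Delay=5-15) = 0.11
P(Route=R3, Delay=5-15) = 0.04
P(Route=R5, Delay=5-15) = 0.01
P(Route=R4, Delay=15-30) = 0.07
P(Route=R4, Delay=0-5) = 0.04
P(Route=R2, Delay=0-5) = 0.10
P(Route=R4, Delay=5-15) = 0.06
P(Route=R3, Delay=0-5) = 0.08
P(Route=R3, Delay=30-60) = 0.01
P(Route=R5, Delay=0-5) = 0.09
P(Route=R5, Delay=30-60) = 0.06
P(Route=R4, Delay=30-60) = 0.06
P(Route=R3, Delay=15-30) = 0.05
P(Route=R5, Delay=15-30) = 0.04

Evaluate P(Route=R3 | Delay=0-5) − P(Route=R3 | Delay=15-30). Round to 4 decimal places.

P(Delay=0-5) = 0.10 + 0.08 + 0.04 + 0.09 = 0.31; P(Route=R3 | Delay=0-5) = 0.08/0.31 = 0.25806.
P(Delay=15-30) = 0.12 + 0.05 + 0.07 + 0.04 = 0.28; P(Route=R3 | Delay=15-30) = 0.05/0.28 = 0.17857.
Difference = 0.0795.

0.0795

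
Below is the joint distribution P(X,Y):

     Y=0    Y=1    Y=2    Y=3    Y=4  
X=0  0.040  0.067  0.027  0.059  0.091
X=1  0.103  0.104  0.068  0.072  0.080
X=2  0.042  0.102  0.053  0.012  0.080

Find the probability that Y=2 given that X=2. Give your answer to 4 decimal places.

P(X=2) = 0.042 + 0.102 + 0.053 + 0.012 + 0.080 = 0.289.
P(Y=2 | X=2) = 0.053/0.289 = 0.1834.

0.1834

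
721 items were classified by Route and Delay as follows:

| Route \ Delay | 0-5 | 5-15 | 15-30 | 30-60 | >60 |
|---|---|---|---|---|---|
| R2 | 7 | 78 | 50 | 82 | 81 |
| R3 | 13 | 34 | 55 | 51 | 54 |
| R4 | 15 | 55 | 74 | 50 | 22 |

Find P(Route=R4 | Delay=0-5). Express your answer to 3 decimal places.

0.429

Total with Delay=0-5: 7 + 13 + 15 = 35.
P(Route=R4 | Delay=0-5) = 15/35 = 0.429.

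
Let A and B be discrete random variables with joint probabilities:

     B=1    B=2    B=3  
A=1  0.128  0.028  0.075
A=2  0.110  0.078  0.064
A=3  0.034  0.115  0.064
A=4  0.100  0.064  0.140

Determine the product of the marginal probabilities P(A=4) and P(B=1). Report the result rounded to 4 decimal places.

0.1131

P(A=4) = 0.100 + 0.064 + 0.140 = 0.304.
P(B=1) = 0.128 + 0.110 + 0.034 + 0.100 = 0.372.
Product: 0.304 × 0.372 = 0.1131.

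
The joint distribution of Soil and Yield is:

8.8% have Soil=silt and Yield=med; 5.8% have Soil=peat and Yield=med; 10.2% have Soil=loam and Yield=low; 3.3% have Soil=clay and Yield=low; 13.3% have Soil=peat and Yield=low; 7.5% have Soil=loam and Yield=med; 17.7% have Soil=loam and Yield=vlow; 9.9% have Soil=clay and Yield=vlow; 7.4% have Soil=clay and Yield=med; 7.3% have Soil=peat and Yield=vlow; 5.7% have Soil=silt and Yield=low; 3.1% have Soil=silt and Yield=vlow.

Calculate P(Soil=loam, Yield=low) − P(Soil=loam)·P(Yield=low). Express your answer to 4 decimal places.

P(Soil=loam) = 0.177 + 0.102 + 0.075 = 0.354.
P(Yield=low) = 0.102 + 0.033 + 0.057 + 0.133 = 0.325.
P(Soil=loam, Yield=low) − P(Soil=loam)P(Yield=low) = 0.102 − 0.354×0.325 = -0.0131.

-0.0131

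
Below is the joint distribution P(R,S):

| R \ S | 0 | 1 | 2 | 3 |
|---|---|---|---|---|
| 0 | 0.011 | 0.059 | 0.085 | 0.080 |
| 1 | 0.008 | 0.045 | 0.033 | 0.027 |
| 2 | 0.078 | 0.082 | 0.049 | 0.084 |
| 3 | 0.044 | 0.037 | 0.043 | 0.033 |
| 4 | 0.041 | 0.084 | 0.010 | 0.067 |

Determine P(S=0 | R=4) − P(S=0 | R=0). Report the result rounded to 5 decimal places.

P(R=4) = 0.041 + 0.084 + 0.010 + 0.067 = 0.202; P(S=0 | R=4) = 0.041/0.202 = 0.202970.
P(R=0) = 0.011 + 0.059 + 0.085 + 0.080 = 0.235; P(S=0 | R=0) = 0.011/0.235 = 0.046809.
Difference = 0.15616.

0.15616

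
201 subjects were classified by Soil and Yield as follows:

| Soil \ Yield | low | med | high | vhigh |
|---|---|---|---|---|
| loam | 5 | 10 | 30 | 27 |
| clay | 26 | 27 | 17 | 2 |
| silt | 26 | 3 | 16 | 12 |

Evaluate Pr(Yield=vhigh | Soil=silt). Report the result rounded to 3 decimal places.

0.211

Total with Soil=silt: 26 + 3 + 16 + 12 = 57.
P(Yield=vhigh | Soil=silt) = 12/57 = 0.211.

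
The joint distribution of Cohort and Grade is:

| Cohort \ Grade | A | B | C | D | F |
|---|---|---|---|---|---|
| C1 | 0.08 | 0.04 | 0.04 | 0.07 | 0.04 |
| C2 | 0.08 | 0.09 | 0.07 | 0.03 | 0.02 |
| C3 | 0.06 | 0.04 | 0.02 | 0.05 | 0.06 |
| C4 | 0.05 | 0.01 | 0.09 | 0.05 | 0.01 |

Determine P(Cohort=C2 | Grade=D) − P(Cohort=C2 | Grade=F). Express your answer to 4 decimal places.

P(Grade=D) = 0.07 + 0.03 + 0.05 + 0.05 = 0.20; P(Cohort=C2 | Grade=D) = 0.03/0.20 = 0.15000.
P(Grade=F) = 0.04 + 0.02 + 0.06 + 0.01 = 0.13; P(Cohort=C2 | Grade=F) = 0.02/0.13 = 0.15385.
Difference = -0.0038.

-0.0038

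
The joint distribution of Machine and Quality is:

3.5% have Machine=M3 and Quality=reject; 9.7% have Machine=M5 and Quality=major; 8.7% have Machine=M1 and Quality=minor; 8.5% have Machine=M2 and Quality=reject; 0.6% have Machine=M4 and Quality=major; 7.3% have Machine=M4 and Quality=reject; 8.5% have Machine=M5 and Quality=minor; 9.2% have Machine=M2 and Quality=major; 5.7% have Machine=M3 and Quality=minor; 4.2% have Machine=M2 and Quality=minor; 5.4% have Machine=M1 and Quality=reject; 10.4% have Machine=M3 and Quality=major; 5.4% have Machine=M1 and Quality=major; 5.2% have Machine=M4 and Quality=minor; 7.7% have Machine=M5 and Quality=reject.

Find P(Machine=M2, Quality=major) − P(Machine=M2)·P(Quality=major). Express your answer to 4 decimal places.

P(Machine=M2) = 0.042 + 0.092 + 0.085 = 0.219.
P(Quality=major) = 0.054 + 0.092 + 0.104 + 0.006 + 0.097 = 0.353.
P(Machine=M2, Quality=major) − P(Machine=M2)P(Quality=major) = 0.092 − 0.219×0.353 = 0.0147.

0.0147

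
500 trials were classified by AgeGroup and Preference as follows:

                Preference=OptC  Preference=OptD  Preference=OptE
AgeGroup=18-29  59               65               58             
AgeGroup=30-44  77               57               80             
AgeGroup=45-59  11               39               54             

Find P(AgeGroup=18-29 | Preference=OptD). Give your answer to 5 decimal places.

0.40373

Total with Preference=OptD: 65 + 57 + 39 = 161.
P(AgeGroup=18-29 | Preference=OptD) = 65/161 = 0.40373.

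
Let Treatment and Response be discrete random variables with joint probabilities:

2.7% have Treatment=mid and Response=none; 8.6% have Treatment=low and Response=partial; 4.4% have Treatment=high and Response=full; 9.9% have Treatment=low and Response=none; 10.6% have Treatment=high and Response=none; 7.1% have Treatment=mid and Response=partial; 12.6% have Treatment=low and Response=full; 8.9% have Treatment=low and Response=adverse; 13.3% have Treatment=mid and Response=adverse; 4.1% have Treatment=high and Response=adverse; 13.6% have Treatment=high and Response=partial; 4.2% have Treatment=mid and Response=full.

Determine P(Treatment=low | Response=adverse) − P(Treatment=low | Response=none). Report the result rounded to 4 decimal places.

P(Response=adverse) = 0.089 + 0.133 + 0.041 = 0.263; P(Treatment=low | Response=adverse) = 0.089/0.263 = 0.33840.
P(Response=none) = 0.099 + 0.027 + 0.106 = 0.232; P(Treatment=low | Response=none) = 0.099/0.232 = 0.42672.
Difference = -0.0883.

-0.0883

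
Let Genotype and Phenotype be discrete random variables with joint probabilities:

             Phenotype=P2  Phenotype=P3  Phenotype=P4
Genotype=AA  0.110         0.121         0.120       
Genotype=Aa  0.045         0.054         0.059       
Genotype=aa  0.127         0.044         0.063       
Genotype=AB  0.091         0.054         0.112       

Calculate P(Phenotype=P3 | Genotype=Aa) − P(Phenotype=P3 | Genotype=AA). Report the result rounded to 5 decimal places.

P(Genotype=Aa) = 0.045 + 0.054 + 0.059 = 0.158; P(Phenotype=P3 | Genotype=Aa) = 0.054/0.158 = 0.341772.
P(Genotype=AA) = 0.110 + 0.121 + 0.120 = 0.351; P(Phenotype=P3 | Genotype=AA) = 0.121/0.351 = 0.344729.
Difference = -0.00296.

-0.00296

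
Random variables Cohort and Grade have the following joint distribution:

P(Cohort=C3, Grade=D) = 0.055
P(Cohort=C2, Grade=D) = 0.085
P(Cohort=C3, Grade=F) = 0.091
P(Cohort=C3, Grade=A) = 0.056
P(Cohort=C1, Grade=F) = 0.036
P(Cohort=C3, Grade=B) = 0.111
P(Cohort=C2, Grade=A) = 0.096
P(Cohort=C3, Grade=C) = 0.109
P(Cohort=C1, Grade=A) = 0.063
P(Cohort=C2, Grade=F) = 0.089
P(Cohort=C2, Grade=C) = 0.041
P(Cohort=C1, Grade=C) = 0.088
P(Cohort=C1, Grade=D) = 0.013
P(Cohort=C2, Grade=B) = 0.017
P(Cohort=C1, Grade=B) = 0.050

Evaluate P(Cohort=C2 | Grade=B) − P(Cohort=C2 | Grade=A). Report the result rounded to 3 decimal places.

-0.351

P(Grade=B) = 0.050 + 0.017 + 0.111 = 0.178; P(Cohort=C2 | Grade=B) = 0.017/0.178 = 0.0955.
P(Grade=A) = 0.063 + 0.096 + 0.056 = 0.215; P(Cohort=C2 | Grade=A) = 0.096/0.215 = 0.4465.
Difference = -0.351.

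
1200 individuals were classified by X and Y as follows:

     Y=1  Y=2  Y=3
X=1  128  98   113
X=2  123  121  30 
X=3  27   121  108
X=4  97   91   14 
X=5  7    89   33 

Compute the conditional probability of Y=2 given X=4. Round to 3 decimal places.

0.450

Total with X=4: 97 + 91 + 14 = 202.
P(Y=2 | X=4) = 91/202 = 0.450.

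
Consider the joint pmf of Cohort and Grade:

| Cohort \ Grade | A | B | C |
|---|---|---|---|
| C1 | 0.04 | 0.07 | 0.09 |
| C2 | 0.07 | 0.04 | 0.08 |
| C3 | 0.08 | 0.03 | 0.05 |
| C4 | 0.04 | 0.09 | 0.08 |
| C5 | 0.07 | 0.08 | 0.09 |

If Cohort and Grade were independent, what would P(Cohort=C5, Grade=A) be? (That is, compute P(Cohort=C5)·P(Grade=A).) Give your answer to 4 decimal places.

P(Cohort=C5) = 0.07 + 0.08 + 0.09 = 0.24.
P(Grade=A) = 0.04 + 0.07 + 0.08 + 0.04 + 0.07 = 0.30.
Product: 0.24 × 0.30 = 0.0720.

0.0720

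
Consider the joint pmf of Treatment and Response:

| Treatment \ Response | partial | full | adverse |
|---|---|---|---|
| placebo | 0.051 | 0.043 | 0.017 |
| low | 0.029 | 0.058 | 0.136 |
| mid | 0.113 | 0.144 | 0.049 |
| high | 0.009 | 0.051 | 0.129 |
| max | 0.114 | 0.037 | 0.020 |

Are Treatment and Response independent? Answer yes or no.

no

P(Treatment=high) = 0.189 and P(Response=adverse) = 0.351, so their product is 0.06634, but P(Treatment=high, Response=adverse) = 0.129. Since these differ, Treatment and Response are not independent.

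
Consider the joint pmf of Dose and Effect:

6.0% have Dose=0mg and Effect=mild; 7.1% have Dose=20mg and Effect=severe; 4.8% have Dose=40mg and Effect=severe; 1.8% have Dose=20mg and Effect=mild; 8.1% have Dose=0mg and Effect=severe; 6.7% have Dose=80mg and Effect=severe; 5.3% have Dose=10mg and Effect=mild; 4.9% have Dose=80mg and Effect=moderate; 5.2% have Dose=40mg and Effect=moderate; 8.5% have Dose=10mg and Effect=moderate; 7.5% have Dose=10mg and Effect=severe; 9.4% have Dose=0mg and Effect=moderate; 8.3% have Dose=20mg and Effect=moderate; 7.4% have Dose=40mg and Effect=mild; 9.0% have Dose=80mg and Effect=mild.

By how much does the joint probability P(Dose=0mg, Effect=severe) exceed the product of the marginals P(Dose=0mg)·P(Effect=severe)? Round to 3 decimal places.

P(Dose=0mg) = 0.060 + 0.094 + 0.081 = 0.235.
P(Effect=severe) = 0.081 + 0.075 + 0.071 + 0.048 + 0.067 = 0.342.
P(Dose=0mg, Effect=severe) − P(Dose=0mg)P(Effect=severe) = 0.081 − 0.235×0.342 = 0.001.

0.001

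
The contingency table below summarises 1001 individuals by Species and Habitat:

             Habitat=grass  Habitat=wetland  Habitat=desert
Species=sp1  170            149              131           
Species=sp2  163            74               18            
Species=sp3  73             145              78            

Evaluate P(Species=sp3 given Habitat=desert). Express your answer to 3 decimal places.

0.344

Total with Habitat=desert: 131 + 18 + 78 = 227.
P(Species=sp3 | Habitat=desert) = 78/227 = 0.344.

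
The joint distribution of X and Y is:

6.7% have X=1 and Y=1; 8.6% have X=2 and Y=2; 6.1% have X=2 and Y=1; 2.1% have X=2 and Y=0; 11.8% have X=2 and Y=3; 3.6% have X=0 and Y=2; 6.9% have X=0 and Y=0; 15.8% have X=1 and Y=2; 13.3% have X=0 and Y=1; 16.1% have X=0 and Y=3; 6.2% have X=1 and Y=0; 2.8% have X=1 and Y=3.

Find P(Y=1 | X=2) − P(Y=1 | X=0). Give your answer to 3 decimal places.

P(X=2) = 0.021 + 0.061 + 0.086 + 0.118 = 0.286; P(Y=1 | X=2) = 0.061/0.286 = 0.2133.
P(X=0) = 0.069 + 0.133 + 0.036 + 0.161 = 0.399; P(Y=1 | X=0) = 0.133/0.399 = 0.3333.
Difference = -0.120.

-0.120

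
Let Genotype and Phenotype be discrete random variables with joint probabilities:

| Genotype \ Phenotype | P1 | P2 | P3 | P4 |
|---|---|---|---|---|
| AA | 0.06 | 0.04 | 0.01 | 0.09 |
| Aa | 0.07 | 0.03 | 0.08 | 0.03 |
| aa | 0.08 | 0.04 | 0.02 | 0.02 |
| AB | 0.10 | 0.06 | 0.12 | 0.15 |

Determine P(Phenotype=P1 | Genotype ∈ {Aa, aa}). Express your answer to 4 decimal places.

P(Genotype=Aa) = 0.07 + 0.03 + 0.08 + 0.03 = 0.21.
P(Genotype=aa) = 0.08 + 0.04 + 0.02 + 0.02 = 0.16.
P(Genotype ∈ {Aa, aa}) = 0.21 + 0.16 = 0.37; P(Phenotype=P1, Genotype ∈ {Aa, aa}) = 0.07 + 0.08 = 0.15.
P(Phenotype=P1 | Genotype ∈ {Aa, aa}) = 0.15/0.37 = 0.4054.

0.4054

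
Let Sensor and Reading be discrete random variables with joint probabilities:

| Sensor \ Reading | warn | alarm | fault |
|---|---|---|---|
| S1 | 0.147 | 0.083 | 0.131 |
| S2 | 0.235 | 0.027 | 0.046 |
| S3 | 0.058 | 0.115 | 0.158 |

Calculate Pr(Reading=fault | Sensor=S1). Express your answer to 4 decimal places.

P(Sensor=S1) = 0.147 + 0.083 + 0.131 = 0.361.
P(Reading=fault | Sensor=S1) = 0.131/0.361 = 0.3629.

0.3629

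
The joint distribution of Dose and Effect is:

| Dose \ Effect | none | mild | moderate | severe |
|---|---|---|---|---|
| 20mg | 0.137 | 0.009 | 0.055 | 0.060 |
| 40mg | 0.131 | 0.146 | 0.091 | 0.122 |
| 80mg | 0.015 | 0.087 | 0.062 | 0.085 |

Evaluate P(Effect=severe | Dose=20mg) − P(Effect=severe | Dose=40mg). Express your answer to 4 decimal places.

-0.0191

P(Dose=20mg) = 0.137 + 0.009 + 0.055 + 0.060 = 0.261; P(Effect=severe | Dose=20mg) = 0.060/0.261 = 0.22989.
P(Dose=40mg) = 0.131 + 0.146 + 0.091 + 0.122 = 0.490; P(Effect=severe | Dose=40mg) = 0.122/0.490 = 0.24898.
Difference = -0.0191.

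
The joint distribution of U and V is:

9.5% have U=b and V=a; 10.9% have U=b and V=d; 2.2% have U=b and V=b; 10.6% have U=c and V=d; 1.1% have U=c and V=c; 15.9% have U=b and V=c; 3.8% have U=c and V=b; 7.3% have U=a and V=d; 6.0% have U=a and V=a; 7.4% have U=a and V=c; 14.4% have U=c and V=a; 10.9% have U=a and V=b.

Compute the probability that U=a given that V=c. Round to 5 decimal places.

P(V=c) = 0.074 + 0.159 + 0.011 = 0.244.
P(U=a | V=c) = 0.074/0.244 = 0.30328.

0.30328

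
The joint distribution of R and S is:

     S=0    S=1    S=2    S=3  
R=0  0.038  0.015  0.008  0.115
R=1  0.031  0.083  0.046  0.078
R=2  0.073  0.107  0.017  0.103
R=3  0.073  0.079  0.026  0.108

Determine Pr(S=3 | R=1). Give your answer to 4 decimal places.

P(R=1) = 0.031 + 0.083 + 0.046 + 0.078 = 0.238.
P(S=3 | R=1) = 0.078/0.238 = 0.3277.

0.3277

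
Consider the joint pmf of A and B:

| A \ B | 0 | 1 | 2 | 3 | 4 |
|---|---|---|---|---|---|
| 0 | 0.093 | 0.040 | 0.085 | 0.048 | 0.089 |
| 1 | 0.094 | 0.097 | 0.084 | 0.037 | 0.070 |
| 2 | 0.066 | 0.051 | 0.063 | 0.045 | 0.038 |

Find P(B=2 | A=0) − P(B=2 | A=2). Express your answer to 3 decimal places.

P(A=0) = 0.093 + 0.040 + 0.085 + 0.048 + 0.089 = 0.355; P(B=2 | A=0) = 0.085/0.355 = 0.2394.
P(A=2) = 0.066 + 0.051 + 0.063 + 0.045 + 0.038 = 0.263; P(B=2 | A=2) = 0.063/0.263 = 0.2395.
Difference = -0.000.

-0.000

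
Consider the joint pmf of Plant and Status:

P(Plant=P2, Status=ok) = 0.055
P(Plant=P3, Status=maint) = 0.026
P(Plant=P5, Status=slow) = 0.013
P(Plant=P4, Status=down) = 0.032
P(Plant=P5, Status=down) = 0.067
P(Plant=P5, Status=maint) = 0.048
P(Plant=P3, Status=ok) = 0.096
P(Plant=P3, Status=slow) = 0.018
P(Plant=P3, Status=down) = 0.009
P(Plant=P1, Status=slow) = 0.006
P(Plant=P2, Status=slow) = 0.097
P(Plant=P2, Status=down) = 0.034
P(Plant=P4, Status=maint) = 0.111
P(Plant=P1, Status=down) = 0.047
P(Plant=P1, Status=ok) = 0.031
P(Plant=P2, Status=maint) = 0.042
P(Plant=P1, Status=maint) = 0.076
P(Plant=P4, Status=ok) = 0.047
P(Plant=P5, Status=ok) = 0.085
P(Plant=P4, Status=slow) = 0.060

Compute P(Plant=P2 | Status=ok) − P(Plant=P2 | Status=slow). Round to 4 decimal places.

-0.3248

P(Status=ok) = 0.031 + 0.055 + 0.096 + 0.047 + 0.085 = 0.314; P(Plant=P2 | Status=ok) = 0.055/0.314 = 0.17516.
P(Status=slow) = 0.006 + 0.097 + 0.018 + 0.060 + 0.013 = 0.194; P(Plant=P2 | Status=slow) = 0.097/0.194 = 0.50000.
Difference = -0.3248.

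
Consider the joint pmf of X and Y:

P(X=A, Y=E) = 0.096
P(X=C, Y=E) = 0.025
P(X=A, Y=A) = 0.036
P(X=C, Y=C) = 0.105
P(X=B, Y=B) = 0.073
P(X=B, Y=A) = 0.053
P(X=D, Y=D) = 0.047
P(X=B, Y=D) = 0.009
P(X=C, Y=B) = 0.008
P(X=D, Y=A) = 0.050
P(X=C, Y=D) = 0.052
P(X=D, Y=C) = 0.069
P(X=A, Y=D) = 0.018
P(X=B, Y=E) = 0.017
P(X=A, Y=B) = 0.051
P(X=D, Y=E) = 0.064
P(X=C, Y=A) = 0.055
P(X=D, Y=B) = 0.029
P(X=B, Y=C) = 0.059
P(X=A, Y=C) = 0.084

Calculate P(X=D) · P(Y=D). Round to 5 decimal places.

0.03263

P(X=D) = 0.050 + 0.029 + 0.069 + 0.047 + 0.064 = 0.259.
P(Y=D) = 0.018 + 0.009 + 0.052 + 0.047 = 0.126.
Product: 0.259 × 0.126 = 0.03263.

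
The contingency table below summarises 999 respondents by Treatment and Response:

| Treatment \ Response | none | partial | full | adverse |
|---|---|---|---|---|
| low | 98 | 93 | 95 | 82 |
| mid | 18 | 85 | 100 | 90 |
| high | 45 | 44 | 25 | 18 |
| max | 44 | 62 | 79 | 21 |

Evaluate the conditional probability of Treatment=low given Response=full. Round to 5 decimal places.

Total with Response=full: 95 + 100 + 25 + 79 = 299.
P(Treatment=low | Response=full) = 95/299 = 0.31773.

0.31773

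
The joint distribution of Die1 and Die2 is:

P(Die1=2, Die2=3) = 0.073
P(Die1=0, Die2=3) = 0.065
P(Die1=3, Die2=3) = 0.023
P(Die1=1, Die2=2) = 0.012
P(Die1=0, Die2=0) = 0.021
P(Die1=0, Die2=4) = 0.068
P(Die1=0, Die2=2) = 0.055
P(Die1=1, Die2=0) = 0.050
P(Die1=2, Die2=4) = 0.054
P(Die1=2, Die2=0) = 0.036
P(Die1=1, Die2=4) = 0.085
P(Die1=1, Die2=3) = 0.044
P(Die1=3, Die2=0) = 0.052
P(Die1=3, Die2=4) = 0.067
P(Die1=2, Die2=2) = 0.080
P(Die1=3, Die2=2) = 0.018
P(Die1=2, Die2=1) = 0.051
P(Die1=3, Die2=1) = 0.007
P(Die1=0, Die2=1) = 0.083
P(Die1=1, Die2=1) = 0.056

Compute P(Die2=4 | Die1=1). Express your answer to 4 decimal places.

0.3441

P(Die1=1) = 0.050 + 0.056 + 0.012 + 0.044 + 0.085 = 0.247.
P(Die2=4 | Die1=1) = 0.085/0.247 = 0.3441.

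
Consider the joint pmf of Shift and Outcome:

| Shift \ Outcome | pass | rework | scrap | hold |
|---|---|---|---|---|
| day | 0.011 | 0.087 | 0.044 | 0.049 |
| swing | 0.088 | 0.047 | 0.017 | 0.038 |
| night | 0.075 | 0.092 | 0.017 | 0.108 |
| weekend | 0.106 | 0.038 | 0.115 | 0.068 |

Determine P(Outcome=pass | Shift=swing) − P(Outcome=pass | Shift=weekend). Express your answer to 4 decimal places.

P(Shift=swing) = 0.088 + 0.047 + 0.017 + 0.038 = 0.190; P(Outcome=pass | Shift=swing) = 0.088/0.190 = 0.46316.
P(Shift=weekend) = 0.106 + 0.038 + 0.115 + 0.068 = 0.327; P(Outcome=pass | Shift=weekend) = 0.106/0.327 = 0.32416.
Difference = 0.1390.

0.1390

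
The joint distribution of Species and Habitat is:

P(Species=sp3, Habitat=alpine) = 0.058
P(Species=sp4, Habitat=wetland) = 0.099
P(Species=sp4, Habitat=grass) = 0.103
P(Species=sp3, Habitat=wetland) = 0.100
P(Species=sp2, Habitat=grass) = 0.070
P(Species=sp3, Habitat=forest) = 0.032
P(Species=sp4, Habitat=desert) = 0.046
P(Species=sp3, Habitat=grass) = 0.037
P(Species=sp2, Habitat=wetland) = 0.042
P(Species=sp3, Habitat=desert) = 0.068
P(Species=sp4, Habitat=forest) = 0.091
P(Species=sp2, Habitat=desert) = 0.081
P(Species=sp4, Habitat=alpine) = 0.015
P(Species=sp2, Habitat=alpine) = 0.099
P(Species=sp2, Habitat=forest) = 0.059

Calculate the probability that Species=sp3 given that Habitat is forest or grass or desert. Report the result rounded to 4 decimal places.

0.2334

P(Habitat=forest) = 0.059 + 0.032 + 0.091 = 0.182.
P(Habitat=grass) = 0.070 + 0.037 + 0.103 = 0.210.
P(Habitat=desert) = 0.081 + 0.068 + 0.046 = 0.195.
P(Habitat ∈ {forest, grass, desert}) = 0.182 + 0.210 + 0.195 = 0.587; P(Species=sp3, Habitat ∈ {forest, grass, desert}) = 0.032 + 0.037 + 0.068 = 0.137.
P(Species=sp3 | Habitat ∈ {forest, grass, desert}) = 0.137/0.587 = 0.2334.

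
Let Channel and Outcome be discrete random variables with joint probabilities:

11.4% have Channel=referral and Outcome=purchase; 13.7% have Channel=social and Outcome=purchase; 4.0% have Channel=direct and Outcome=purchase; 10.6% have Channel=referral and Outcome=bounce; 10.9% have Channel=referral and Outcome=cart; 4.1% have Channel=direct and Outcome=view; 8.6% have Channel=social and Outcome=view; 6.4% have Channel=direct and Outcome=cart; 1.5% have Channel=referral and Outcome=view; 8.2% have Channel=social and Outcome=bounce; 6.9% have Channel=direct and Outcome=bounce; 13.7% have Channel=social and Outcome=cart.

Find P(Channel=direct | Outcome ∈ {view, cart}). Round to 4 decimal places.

0.2323

P(Outcome=view) = 0.086 + 0.041 + 0.015 = 0.142.
P(Outcome=cart) = 0.137 + 0.064 + 0.109 = 0.310.
P(Outcome ∈ {view, cart}) = 0.142 + 0.310 = 0.452; P(Channel=direct, Outcome ∈ {view, cart}) = 0.041 + 0.064 = 0.105.
P(Channel=direct | Outcome ∈ {view, cart}) = 0.105/0.452 = 0.2323.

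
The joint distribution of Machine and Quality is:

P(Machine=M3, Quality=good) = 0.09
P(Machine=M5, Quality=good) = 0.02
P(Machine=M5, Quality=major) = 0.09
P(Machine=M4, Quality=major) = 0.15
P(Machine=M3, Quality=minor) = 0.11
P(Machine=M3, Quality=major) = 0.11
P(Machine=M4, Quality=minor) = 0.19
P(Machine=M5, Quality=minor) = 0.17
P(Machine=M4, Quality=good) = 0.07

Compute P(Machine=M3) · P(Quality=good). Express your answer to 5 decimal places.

P(Machine=M3) = 0.09 + 0.11 + 0.11 = 0.31.
P(Quality=good) = 0.09 + 0.07 + 0.02 = 0.18.
Product: 0.31 × 0.18 = 0.05580.

0.05580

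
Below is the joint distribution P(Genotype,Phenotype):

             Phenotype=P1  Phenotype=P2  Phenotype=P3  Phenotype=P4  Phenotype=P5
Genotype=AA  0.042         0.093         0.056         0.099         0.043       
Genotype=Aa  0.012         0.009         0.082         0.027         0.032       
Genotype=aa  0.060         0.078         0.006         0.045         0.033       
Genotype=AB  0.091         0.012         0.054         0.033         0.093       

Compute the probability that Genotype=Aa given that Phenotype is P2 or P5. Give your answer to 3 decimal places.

P(Phenotype=P2) = 0.093 + 0.009 + 0.078 + 0.012 = 0.192.
P(Phenotype=P5) = 0.043 + 0.032 + 0.033 + 0.093 = 0.201.
P(Phenotype ∈ {P2, P5}) = 0.192 + 0.201 = 0.393; P(Genotype=Aa, Phenotype ∈ {P2, P5}) = 0.009 + 0.032 = 0.041.
P(Genotype=Aa | Phenotype ∈ {P2, P5}) = 0.041/0.393 = 0.104.

0.104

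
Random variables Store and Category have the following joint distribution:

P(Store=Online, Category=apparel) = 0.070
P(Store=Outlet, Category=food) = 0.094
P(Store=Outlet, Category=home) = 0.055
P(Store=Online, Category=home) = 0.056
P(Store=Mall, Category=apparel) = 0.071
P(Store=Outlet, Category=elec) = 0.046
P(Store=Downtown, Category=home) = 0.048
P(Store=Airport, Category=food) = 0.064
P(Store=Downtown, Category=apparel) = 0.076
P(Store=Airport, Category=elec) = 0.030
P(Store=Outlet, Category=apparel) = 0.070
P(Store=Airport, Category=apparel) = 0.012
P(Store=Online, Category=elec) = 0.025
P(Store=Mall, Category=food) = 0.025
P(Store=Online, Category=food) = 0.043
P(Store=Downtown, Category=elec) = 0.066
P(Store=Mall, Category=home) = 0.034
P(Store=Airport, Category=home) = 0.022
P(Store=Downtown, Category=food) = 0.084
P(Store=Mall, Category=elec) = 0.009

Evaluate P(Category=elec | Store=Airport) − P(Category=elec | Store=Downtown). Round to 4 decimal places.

P(Store=Airport) = 0.064 + 0.012 + 0.030 + 0.022 = 0.128; P(Category=elec | Store=Airport) = 0.030/0.128 = 0.23438.
P(Store=Downtown) = 0.084 + 0.076 + 0.066 + 0.048 = 0.274; P(Category=elec | Store=Downtown) = 0.066/0.274 = 0.24088.
Difference = -0.0065.

-0.0065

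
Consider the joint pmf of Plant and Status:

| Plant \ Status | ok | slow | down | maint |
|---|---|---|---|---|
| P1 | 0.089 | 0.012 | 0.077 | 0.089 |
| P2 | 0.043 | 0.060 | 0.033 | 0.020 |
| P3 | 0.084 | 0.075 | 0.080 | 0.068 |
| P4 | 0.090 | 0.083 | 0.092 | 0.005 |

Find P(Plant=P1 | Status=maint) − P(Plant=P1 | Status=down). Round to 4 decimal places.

P(Status=maint) = 0.089 + 0.020 + 0.068 + 0.005 = 0.182; P(Plant=P1 | Status=maint) = 0.089/0.182 = 0.48901.
P(Status=down) = 0.077 + 0.033 + 0.080 + 0.092 = 0.282; P(Plant=P1 | Status=down) = 0.077/0.282 = 0.27305.
Difference = 0.2160.

0.2160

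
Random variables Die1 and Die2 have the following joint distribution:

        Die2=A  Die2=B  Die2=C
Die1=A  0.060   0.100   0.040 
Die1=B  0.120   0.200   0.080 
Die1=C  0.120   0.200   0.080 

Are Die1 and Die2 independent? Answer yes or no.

Every cell satisfies P(Die1,Die2) = P(Die1)·P(Die2). For instance P(Die1=B) = 0.400, P(Die2=A) = 0.300, and 0.400×0.300 = 0.120 matches the joint entry. So Die1 and Die2 are independent.

yes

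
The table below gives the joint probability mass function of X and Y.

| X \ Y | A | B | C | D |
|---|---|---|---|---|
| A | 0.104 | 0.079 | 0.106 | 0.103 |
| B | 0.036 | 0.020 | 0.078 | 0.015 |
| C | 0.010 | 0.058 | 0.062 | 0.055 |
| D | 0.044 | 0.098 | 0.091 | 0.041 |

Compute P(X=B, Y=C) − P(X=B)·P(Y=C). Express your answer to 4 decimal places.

P(X=B) = 0.036 + 0.020 + 0.078 + 0.015 = 0.149.
P(Y=C) = 0.106 + 0.078 + 0.062 + 0.091 = 0.337.
P(X=B, Y=C) − P(X=B)P(Y=C) = 0.078 − 0.149×0.337 = 0.0278.

0.0278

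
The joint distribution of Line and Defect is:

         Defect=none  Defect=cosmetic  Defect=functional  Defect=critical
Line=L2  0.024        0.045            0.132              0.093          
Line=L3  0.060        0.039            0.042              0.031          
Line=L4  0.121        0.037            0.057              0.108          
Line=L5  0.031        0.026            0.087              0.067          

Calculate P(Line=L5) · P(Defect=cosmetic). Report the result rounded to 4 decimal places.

P(Line=L5) = 0.031 + 0.026 + 0.087 + 0.067 = 0.211.
P(Defect=cosmetic) = 0.045 + 0.039 + 0.037 + 0.026 = 0.147.
Product: 0.211 × 0.147 = 0.0310.

0.0310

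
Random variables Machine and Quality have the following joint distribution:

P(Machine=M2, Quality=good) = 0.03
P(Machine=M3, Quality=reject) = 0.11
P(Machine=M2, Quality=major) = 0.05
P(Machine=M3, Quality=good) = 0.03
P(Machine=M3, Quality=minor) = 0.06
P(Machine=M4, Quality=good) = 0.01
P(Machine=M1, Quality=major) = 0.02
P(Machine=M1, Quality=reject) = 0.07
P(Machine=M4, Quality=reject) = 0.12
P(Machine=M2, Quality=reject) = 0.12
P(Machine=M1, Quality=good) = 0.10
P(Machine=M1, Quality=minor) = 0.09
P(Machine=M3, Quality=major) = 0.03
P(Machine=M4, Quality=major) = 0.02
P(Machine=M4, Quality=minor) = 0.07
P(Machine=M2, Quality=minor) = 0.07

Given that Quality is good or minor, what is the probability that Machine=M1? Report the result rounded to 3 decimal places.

P(Quality=good) = 0.10 + 0.03 + 0.03 + 0.01 = 0.17.
P(Quality=minor) = 0.09 + 0.07 + 0.06 + 0.07 = 0.29.
P(Quality ∈ {good, minor}) = 0.17 + 0.29 = 0.46; P(Machine=M1, Quality ∈ {good, minor}) = 0.10 + 0.09 = 0.19.
P(Machine=M1 | Quality ∈ {good, minor}) = 0.19/0.46 = 0.413.

0.413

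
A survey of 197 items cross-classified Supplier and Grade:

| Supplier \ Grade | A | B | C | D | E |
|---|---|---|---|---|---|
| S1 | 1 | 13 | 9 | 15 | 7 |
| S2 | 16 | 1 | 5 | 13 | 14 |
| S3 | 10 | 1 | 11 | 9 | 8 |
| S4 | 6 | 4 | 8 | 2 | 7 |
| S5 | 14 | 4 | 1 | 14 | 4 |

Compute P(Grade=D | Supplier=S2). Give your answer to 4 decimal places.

0.2653

Total with Supplier=S2: 16 + 1 + 5 + 13 + 14 = 49.
P(Grade=D | Supplier=S2) = 13/49 = 0.2653.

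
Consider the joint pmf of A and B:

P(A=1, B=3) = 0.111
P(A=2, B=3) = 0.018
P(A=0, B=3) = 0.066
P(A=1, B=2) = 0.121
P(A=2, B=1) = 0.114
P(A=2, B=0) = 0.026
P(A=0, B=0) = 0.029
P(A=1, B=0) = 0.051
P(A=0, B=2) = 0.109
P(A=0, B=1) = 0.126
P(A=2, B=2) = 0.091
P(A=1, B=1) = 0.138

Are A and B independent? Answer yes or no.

no

P(A=2) = 0.249 and P(B=3) = 0.195, so their product is 0.04856, but P(A=2, B=3) = 0.018. Since these differ, A and B are not independent.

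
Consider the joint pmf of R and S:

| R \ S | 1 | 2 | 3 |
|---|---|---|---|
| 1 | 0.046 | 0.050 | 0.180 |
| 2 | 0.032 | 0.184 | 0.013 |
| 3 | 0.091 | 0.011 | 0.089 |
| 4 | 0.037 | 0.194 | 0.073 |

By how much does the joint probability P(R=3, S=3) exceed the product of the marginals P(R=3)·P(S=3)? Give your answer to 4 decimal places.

P(R=3) = 0.091 + 0.011 + 0.089 = 0.191.
P(S=3) = 0.180 + 0.013 + 0.089 + 0.073 = 0.355.
P(R=3, S=3) − P(R=3)P(S=3) = 0.089 − 0.191×0.355 = 0.0212.

0.0212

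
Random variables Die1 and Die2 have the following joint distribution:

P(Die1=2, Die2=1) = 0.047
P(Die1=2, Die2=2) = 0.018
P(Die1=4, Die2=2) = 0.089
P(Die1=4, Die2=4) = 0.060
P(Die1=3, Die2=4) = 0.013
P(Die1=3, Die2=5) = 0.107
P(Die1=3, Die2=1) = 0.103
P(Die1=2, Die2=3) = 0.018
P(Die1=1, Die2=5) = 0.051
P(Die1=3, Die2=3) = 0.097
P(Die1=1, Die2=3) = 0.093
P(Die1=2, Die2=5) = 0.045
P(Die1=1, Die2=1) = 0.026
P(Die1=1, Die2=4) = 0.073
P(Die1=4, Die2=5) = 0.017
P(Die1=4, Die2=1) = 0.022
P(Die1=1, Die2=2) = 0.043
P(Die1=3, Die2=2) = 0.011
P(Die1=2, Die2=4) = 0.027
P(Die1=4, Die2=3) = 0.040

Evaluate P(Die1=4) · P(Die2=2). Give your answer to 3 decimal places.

P(Die1=4) = 0.022 + 0.089 + 0.040 + 0.060 + 0.017 = 0.228.
P(Die2=2) = 0.043 + 0.018 + 0.011 + 0.089 = 0.161.
Product: 0.228 × 0.161 = 0.037.

0.037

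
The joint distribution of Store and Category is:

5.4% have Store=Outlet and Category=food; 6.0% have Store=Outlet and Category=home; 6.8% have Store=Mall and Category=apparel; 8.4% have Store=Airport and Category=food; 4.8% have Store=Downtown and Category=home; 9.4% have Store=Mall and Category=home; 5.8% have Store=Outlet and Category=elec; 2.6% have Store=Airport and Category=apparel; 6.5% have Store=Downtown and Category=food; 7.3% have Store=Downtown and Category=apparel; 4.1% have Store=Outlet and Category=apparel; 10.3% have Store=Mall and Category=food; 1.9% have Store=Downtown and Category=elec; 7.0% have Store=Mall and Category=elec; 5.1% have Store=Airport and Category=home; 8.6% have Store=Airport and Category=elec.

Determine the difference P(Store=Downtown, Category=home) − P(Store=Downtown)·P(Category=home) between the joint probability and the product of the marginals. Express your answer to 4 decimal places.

P(Store=Downtown) = 0.065 + 0.073 + 0.019 + 0.048 = 0.205.
P(Category=home) = 0.048 + 0.094 + 0.051 + 0.060 = 0.253.
P(Store=Downtown, Category=home) − P(Store=Downtown)P(Category=home) = 0.048 − 0.205×0.253 = -0.0039.

-0.0039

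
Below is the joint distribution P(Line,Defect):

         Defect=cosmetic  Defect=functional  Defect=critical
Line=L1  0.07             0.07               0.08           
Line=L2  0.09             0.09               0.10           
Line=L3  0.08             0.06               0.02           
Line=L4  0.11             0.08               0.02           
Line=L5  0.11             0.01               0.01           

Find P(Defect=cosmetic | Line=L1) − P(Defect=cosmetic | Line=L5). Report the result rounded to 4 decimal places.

P(Line=L1) = 0.07 + 0.07 + 0.08 = 0.22; P(Defect=cosmetic | Line=L1) = 0.07/0.22 = 0.31818.
P(Line=L5) = 0.11 + 0.01 + 0.01 = 0.13; P(Defect=cosmetic | Line=L5) = 0.11/0.13 = 0.84615.
Difference = -0.5280.

-0.5280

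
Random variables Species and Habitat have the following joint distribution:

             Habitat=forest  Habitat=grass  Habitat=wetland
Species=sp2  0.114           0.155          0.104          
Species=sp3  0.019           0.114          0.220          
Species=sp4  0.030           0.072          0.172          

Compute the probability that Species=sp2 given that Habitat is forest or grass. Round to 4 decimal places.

P(Habitat=forest) = 0.114 + 0.019 + 0.030 = 0.163.
P(Habitat=grass) = 0.155 + 0.114 + 0.072 = 0.341.
P(Habitat ∈ {forest, grass}) = 0.163 + 0.341 = 0.504; P(Species=sp2, Habitat ∈ {forest, grass}) = 0.114 + 0.155 = 0.269.
P(Species=sp2 | Habitat ∈ {forest, grass}) = 0.269/0.504 = 0.5337.

0.5337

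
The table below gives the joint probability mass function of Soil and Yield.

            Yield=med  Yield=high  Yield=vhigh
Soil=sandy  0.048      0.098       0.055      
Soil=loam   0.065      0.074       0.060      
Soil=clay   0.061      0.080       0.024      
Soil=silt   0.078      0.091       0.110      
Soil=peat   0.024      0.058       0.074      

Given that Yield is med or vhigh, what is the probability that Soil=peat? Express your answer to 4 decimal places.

0.1636

P(Yield=med) = 0.048 + 0.065 + 0.061 + 0.078 + 0.024 = 0.276.
P(Yield=vhigh) = 0.055 + 0.060 + 0.024 + 0.110 + 0.074 = 0.323.
P(Yield ∈ {med, vhigh}) = 0.276 + 0.323 = 0.599; P(Soil=peat, Yield ∈ {med, vhigh}) = 0.024 + 0.074 = 0.098.
P(Soil=peat | Yield ∈ {med, vhigh}) = 0.098/0.599 = 0.1636.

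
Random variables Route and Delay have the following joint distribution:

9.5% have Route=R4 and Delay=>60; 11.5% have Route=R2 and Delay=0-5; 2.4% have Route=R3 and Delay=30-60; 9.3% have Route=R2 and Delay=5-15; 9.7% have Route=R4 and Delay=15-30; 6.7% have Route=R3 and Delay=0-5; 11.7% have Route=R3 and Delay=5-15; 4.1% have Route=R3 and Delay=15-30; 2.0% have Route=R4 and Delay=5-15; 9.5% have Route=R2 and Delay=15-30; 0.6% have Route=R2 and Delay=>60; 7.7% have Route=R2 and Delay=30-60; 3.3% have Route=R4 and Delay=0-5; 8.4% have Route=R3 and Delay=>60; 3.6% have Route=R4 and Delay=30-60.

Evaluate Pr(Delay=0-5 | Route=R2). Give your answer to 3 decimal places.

P(Route=R2) = 0.115 + 0.093 + 0.095 + 0.077 + 0.006 = 0.386.
P(Delay=0-5 | Route=R2) = 0.115/0.386 = 0.298.

0.298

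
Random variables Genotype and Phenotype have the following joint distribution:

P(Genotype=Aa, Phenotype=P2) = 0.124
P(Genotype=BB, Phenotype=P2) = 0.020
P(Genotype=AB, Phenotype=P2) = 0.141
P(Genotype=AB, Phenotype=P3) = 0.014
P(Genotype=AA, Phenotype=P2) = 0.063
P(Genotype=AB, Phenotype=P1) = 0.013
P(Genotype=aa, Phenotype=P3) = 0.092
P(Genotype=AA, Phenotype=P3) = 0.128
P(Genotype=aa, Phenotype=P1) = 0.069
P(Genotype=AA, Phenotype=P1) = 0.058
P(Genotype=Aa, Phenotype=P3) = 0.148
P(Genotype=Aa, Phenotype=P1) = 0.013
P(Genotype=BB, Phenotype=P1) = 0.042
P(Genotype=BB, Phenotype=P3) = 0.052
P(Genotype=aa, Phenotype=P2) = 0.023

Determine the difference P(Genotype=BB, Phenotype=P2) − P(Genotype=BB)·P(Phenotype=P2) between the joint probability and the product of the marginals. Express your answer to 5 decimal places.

P(Genotype=BB) = 0.042 + 0.020 + 0.052 = 0.114.
P(Phenotype=P2) = 0.063 + 0.124 + 0.023 + 0.141 + 0.020 = 0.371.
P(Genotype=BB, Phenotype=P2) − P(Genotype=BB)P(Phenotype=P2) = 0.020 − 0.114×0.371 = -0.02229.

-0.02229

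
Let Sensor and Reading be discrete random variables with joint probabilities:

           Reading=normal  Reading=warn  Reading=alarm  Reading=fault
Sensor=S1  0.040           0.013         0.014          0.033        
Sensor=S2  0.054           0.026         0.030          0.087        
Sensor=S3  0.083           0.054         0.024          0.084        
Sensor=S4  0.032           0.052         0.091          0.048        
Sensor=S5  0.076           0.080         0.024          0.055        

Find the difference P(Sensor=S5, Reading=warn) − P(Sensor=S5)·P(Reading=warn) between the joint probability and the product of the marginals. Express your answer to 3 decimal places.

P(Sensor=S5) = 0.076 + 0.080 + 0.024 + 0.055 = 0.235.
P(Reading=warn) = 0.013 + 0.026 + 0.054 + 0.052 + 0.080 = 0.225.
P(Sensor=S5, Reading=warn) − P(Sensor=S5)P(Reading=warn) = 0.080 − 0.235×0.225 = 0.027.

0.027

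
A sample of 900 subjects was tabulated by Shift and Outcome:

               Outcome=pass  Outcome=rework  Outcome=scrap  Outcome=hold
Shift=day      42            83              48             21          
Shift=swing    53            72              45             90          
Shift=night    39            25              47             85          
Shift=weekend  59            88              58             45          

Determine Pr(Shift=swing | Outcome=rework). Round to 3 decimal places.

Total with Outcome=rework: 83 + 72 + 25 + 88 = 268.
P(Shift=swing | Outcome=rework) = 72/268 = 0.269.

0.269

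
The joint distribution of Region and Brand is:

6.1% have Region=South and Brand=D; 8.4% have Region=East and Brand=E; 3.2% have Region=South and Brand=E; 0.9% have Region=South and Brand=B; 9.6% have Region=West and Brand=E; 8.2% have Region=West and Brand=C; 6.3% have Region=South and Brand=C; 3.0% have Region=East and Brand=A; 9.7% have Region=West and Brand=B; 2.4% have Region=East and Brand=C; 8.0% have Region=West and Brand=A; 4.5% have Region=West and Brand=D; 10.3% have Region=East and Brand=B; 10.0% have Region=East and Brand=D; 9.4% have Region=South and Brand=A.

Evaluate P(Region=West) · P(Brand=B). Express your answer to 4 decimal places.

0.0836

P(Region=West) = 0.080 + 0.097 + 0.082 + 0.045 + 0.096 = 0.400.
P(Brand=B) = 0.009 + 0.103 + 0.097 = 0.209.
Product: 0.400 × 0.209 = 0.0836.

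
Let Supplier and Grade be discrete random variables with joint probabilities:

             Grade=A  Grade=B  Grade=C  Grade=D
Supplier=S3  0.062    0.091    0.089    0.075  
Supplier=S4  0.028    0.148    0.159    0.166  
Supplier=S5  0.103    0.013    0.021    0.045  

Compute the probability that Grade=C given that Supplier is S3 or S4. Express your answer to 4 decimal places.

0.3032

P(Supplier=S3) = 0.062 + 0.091 + 0.089 + 0.075 = 0.317.
P(Supplier=S4) = 0.028 + 0.148 + 0.159 + 0.166 = 0.501.
P(Supplier ∈ {S3, S4}) = 0.317 + 0.501 = 0.818; P(Grade=C, Supplier ∈ {S3, S4}) = 0.089 + 0.159 = 0.248.
P(Grade=C | Supplier ∈ {S3, S4}) = 0.248/0.818 = 0.3032.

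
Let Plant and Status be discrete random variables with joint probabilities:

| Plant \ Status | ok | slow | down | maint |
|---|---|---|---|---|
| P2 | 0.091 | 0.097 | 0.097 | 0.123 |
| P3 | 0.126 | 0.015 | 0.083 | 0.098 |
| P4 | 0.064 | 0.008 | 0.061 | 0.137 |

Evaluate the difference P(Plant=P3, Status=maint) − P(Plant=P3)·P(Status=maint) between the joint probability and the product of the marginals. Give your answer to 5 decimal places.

P(Plant=P3) = 0.126 + 0.015 + 0.083 + 0.098 = 0.322.
P(Status=maint) = 0.123 + 0.098 + 0.137 = 0.358.
P(Plant=P3, Status=maint) − P(Plant=P3)P(Status=maint) = 0.098 − 0.322×0.358 = -0.01728.

-0.01728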